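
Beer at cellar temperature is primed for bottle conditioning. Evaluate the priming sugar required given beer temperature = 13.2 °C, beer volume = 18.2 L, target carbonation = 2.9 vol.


residual = 14.695·(0.01821 + 0.09011·e^(−0.04·T));  sugar = (target − residual)·4.0·V
residual = 14.695·(0.01821 + 0.09011·e^(−0.04·13.2)) = 1.0486
sugar = (2.9 − 1.0486)·4.0·18.2

134.7843 g


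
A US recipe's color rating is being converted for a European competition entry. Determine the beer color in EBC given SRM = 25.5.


EBC = SRM · 1.97
EBC = 25.5 · 1.97

50.2350 EBC


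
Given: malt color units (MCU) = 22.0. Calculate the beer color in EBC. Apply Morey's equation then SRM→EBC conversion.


SRM = 1.4922·MCU^0.6859;  EBC = SRM·1.97
SRM = 1.4922·22.0^0.6859 = 12.4335
EBC = 12.4335·1.97

24.4941 EBC


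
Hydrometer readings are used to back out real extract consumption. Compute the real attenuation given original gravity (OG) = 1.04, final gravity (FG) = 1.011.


AA = (OG−FG)/(OG−1)·100;  RA = AA·0.8192
AA = (1.04 − 1.011)/(1.04 − 1)·100 = 72.5000
RA = 72.5000·0.8192

59.3920 %


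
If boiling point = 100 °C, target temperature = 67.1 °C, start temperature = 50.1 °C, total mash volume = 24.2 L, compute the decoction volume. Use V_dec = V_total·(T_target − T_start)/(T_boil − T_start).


V_dec = 24.2·(67.1 − 50.1)/(100 − 50.1)

8.2445 L


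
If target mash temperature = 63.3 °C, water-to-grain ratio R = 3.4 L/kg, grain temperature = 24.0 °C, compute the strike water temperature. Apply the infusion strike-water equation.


T_strike = (0.41/R)·(T_mash − T_grain) + T_mash
T_strike = (0.41/3.4)·(63.3 − 24.0) + 63.3

68.0391 °C


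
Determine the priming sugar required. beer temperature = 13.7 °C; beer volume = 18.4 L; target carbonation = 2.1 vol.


residual = 14.695·(0.01821 + 0.09011·e^(−0.04·T));  sugar = (target − residual)·4.0·V
residual = 14.695·(0.01821 + 0.09011·e^(−0.04·13.7)) = 1.0331
sugar = (2.1 − 1.0331)·4.0·18.4

78.5236 g


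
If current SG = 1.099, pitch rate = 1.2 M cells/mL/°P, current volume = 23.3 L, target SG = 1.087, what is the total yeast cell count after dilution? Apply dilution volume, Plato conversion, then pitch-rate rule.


V_w = V·((SG_c−1)/(SG_t−1)−1);  °P = 259 − 259/SG_t;  cells = rate·(V+V_w)·°P
V_w = 23.3·((1.099−1)/(1.087−1)−1) = 3.2138
V_final = 23.3 + 3.2138 = 26.5138
°P = 259 − 259/1.087 = 20.7295
cells = 1.2·26.5138·20.7295

659.5422 billion cells


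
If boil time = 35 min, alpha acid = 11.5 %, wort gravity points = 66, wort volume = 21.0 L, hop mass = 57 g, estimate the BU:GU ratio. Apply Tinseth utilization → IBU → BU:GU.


U = 1.65·0.000125^(GP/1000)·(1−e^(−0.04t))/4.15;  IBU = (α/100)·m·U·1000/V;  BU:GU = IBU/GP
U = 1.65·0.000125^(66/1000)·(1−e^(−0.04·35))/4.15 = 0.1655
IBU = (11.5/100)·57·0.1655·1000/21.0 = 51.6669
BU:GU = 51.6669/66

0.7828


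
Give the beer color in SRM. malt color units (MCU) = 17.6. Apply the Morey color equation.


SRM = 1.4922 · MCU^0.6859
SRM = 1.4922 · 17.6^0.6859

10.6690 SRM


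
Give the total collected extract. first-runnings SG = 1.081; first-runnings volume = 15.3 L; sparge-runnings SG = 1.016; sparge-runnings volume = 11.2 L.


total = Σ (SG_i − 1)·1000·V_i
first = (1.081 − 1)·1000·15.3 = 1239.3000
sparge = (1.016 − 1)·1000·11.2 = 179.2000
total = 1239.3000 + 179.2000

1418.5000 gravity·L


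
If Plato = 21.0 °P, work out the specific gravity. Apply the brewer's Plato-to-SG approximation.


SG = 259/(259 − P)
SG = 259/(259 − 21.0)

1.0882


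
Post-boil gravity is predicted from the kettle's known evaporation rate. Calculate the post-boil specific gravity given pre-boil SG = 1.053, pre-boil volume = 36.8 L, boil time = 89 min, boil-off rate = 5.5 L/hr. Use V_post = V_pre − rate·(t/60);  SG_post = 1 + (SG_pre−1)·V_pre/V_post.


V_post = 36.8 − 5.5·(89/60) = 28.6417
SG_post = 1 + (1.053 − 1)·36.8/28.6417

1.0681


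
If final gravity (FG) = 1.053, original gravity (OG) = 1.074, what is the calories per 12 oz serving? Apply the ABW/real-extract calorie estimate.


ABW = (OG−FG)·131.25·0.79/FG;  °P = 259 − 259/SG (for OG→OE and FG→AE);  RE = 0.1808·OE + 0.8192·AE;  Cal = (6.9·ABW + 4·(RE−0.1))·FG·3.55
ABW = (1.074 − 1.053)·131.25·0.79/1.053 = 2.0678
OE = 259 − 259/1.074 = 17.8454 °P
AE = 259 − 259/1.053 = 13.0361 °P
RE = 0.1808·17.8454 + 0.8192·13.0361 = 13.9056 °P
Cal = (6.9·2.0678 + 4·(13.9056−0.1))·1.053·3.55

259.7662 kcal


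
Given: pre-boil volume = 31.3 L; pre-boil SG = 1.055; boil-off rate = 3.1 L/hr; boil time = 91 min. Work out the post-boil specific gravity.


V_post = V_pre − rate·(t/60);  SG_post = 1 + (SG_pre−1)·V_pre/V_post
V_post = 31.3 − 3.1·(91/60) = 26.5983
SG_post = 1 + (1.055 − 1)·31.3/26.5983

1.0647


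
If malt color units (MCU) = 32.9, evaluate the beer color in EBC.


SRM = 1.4922·MCU^0.6859;  EBC = SRM·1.97
SRM = 1.4922·32.9^0.6859 = 16.3860
EBC = 16.3860·1.97

32.2803 EBC


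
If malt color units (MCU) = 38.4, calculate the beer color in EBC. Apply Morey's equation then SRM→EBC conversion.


SRM = 1.4922·MCU^0.6859;  EBC = SRM·1.97
SRM = 1.4922·38.4^0.6859 = 18.2188
EBC = 18.2188·1.97

35.8910 EBC


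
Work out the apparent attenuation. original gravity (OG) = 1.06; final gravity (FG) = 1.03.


AA = (OG − FG)/(OG − 1) · 100
AA = (1.06 − 1.03)/(1.06 − 1) · 100

50.0000 %


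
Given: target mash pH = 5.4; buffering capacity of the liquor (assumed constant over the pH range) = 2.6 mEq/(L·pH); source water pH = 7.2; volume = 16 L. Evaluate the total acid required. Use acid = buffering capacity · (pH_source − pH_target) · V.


acid = 2.6 · (7.2 − 5.4) · 16

74.8800 mEq


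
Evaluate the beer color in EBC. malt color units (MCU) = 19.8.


SRM = 1.4922·MCU^0.6859;  EBC = SRM·1.97
SRM = 1.4922·19.8^0.6859 = 11.5667
EBC = 11.5667·1.97

22.7864 EBC


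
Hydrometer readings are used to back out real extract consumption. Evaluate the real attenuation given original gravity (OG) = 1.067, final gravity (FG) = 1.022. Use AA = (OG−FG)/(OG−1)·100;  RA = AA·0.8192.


AA = (1.067 − 1.022)/(1.067 − 1)·100 = 67.1642
RA = 67.1642·0.8192

55.0209 %


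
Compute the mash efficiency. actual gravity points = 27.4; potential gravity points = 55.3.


efficiency = actual / potential × 100
efficiency = 27.4 / 55.3 × 100

49.5479 %


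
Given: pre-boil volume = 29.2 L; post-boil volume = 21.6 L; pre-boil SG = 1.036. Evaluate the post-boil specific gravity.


SG_post = 1 + (SG_pre − 1)·V_pre/V_post
pts_pre = (1.036 − 1)·1000 = 36.0000
pts_post = 36.0000·29.2/21.6 = 48.6667
SG_post = 1 + 48.6667/1000

1.0487


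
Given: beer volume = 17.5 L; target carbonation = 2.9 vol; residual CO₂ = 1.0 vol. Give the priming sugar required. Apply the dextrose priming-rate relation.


sugar = (target − residual)·4.0·V
sugar = (2.9 − 1.0)·4.0·17.5

133.0000 g


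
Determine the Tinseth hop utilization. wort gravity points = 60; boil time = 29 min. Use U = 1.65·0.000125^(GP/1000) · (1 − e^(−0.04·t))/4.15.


bigness = 1.65·0.000125^(60/1000) = 0.9623
boil_factor = (1 − e^(−0.04·29))/4.15 = 0.1654
U = 0.9623 · 0.1654

0.1592


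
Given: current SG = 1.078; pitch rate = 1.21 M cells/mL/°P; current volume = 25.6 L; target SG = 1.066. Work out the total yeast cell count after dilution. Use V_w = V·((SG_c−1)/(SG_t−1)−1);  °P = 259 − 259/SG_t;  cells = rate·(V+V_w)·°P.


V_w = 25.6·((1.078−1)/(1.066−1)−1) = 4.6545
V_final = 25.6 + 4.6545 = 30.2545
°P = 259 − 259/1.066 = 16.0356
cells = 1.21·30.2545·16.0356

587.0330 billion cells


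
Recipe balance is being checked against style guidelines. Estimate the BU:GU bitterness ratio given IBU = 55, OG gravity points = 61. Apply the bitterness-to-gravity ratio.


BU:GU = IBU / OG_points
BU:GU = 55 / 61

0.9016


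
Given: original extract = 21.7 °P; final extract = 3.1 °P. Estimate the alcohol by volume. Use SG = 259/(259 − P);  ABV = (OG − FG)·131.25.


OG = 259/(259 − 21.7) = 1.0914
FG = 259/(259 − 3.1) = 1.0121
ABV = (1.0914 − 1.0121)·131.25

10.4122 % ABV


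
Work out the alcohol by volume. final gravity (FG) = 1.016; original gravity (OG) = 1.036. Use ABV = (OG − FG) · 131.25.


ABV = (1.036 − 1.016) · 131.25

2.6250 % ABV


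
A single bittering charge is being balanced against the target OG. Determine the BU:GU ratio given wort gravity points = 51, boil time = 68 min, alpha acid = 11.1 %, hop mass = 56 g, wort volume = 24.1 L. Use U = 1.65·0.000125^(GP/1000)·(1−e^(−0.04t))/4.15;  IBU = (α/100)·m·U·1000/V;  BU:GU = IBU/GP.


U = 1.65·0.000125^(51/1000)·(1−e^(−0.04·68))/4.15 = 0.2348
IBU = (11.1/100)·56·0.2348·1000/24.1 = 60.5728
BU:GU = 60.5728/51

1.1877


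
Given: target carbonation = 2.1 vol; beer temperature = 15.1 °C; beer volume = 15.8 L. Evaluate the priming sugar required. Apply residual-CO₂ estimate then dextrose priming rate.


residual = 14.695·(0.01821 + 0.09011·e^(−0.04·T));  sugar = (target − residual)·4.0·V
residual = 14.695·(0.01821 + 0.09011·e^(−0.04·15.1)) = 0.9914
sugar = (2.1 − 0.9914)·4.0·15.8

70.0627 g


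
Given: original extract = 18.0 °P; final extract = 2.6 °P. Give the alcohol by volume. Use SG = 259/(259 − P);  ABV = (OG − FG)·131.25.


OG = 259/(259 − 18.0) = 1.0747
FG = 259/(259 − 2.6) = 1.0101
ABV = (1.0747 − 1.0101)·131.25

8.4720 % ABV


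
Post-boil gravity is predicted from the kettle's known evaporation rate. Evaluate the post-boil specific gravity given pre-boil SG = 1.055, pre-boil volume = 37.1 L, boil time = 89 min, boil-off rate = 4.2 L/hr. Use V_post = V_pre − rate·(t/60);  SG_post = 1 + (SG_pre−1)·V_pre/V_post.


V_post = 37.1 − 4.2·(89/60) = 30.8700
SG_post = 1 + (1.055 − 1)·37.1/30.8700

1.0661


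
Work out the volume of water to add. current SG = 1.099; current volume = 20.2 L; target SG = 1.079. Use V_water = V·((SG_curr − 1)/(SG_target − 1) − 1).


V_water = 20.2·((1.099 − 1)/(1.079 − 1) − 1)

5.1139 L


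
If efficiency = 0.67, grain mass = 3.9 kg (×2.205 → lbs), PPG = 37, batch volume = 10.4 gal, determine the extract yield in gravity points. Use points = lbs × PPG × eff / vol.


lbs = 3.9 × 2.205 = 8.5995
points = 8.5995 × 37 × 0.67 / 10.4

20.4982 points


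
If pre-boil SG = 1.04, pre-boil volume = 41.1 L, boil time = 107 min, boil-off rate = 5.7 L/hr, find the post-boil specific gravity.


V_post = V_pre − rate·(t/60);  SG_post = 1 + (SG_pre−1)·V_pre/V_post
V_post = 41.1 − 5.7·(107/60) = 30.9350
SG_post = 1 + (1.04 − 1)·41.1/30.9350

1.0531


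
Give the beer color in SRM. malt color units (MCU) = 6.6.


SRM = 1.4922 · MCU^0.6859
SRM = 1.4922 · 6.6^0.6859

5.4444 SRM


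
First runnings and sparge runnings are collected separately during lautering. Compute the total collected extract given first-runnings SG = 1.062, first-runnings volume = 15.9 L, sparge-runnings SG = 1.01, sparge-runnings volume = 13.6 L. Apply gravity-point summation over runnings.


total = Σ (SG_i − 1)·1000·V_i
first = (1.062 − 1)·1000·15.9 = 985.8000
sparge = (1.01 − 1)·1000·13.6 = 136.0000
total = 985.8000 + 136.0000

1121.8000 gravity·L


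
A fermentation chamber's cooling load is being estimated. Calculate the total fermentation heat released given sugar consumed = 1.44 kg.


Q = m_sugar · 590 kJ/kg
Q = 1.44 · 590

849.6000 kJ


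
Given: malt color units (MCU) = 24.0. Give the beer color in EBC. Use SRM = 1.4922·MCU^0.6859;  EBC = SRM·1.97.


SRM = 1.4922·24.0^0.6859 = 13.1982
EBC = 13.1982·1.97

26.0004 EBC


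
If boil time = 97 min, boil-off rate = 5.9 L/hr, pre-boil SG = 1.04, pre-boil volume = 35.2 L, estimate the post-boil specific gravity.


V_post = V_pre − rate·(t/60);  SG_post = 1 + (SG_pre−1)·V_pre/V_post
V_post = 35.2 − 5.9·(97/60) = 25.6617
SG_post = 1 + (1.04 − 1)·35.2/25.6617

1.0549


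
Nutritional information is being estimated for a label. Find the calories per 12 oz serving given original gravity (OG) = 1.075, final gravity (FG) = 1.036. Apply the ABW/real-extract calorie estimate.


ABW = (OG−FG)·131.25·0.79/FG;  °P = 259 − 259/SG (for OG→OE and FG→AE);  RE = 0.1808·OE + 0.8192·AE;  Cal = (6.9·ABW + 4·(RE−0.1))·FG·3.55
ABW = (1.075 − 1.036)·131.25·0.79/1.036 = 3.9033
OE = 259 − 259/1.075 = 18.0698 °P
AE = 259 − 259/1.036 = 9.0000 °P
RE = 0.1808·18.0698 + 0.8192·9.0000 = 10.6398 °P
Cal = (6.9·3.9033 + 4·(10.6398−0.1))·1.036·3.55

254.1065 kcal


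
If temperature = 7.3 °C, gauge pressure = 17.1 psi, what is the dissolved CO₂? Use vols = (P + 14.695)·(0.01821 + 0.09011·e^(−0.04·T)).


vols = (17.1 + 14.695)·(0.01821 + 0.09011·e^(−0.04·7.3))

2.7185 volumes


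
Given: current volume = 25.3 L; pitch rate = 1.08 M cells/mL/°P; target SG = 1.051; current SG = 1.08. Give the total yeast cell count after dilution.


V_w = V·((SG_c−1)/(SG_t−1)−1);  °P = 259 − 259/SG_t;  cells = rate·(V+V_w)·°P
V_w = 25.3·((1.08−1)/(1.051−1)−1) = 14.3863
V_final = 25.3 + 14.3863 = 39.6863
°P = 259 − 259/1.051 = 12.5680
cells = 1.08·39.6863·12.5680

538.6806 billion cells


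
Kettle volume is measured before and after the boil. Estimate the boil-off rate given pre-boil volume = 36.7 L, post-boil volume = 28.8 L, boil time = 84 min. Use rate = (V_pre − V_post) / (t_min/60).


rate = (36.7 − 28.8) / (84/60)

5.6429 L/hr


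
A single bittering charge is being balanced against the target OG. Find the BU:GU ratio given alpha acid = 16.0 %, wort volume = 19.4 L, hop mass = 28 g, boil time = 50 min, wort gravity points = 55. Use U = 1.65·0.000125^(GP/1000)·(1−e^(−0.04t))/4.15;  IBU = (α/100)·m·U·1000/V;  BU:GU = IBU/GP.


U = 1.65·0.000125^(55/1000)·(1−e^(−0.04·50))/4.15 = 0.2097
IBU = (16.0/100)·28·0.2097·1000/19.4 = 48.4273
BU:GU = 48.4273/55

0.8805


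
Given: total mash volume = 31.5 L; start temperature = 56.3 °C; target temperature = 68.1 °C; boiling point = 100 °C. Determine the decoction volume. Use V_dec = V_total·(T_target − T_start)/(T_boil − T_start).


V_dec = 31.5·(68.1 − 56.3)/(100 − 56.3)

8.5057 L


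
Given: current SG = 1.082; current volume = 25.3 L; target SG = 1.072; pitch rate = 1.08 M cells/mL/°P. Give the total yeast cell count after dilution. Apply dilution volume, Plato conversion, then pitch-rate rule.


V_w = V·((SG_c−1)/(SG_t−1)−1);  °P = 259 − 259/SG_t;  cells = rate·(V+V_w)·°P
V_w = 25.3·((1.082−1)/(1.072−1)−1) = 3.5139
V_final = 25.3 + 3.5139 = 28.8139
°P = 259 − 259/1.072 = 17.3955
cells = 1.08·28.8139·17.3955

541.3313 billion cells


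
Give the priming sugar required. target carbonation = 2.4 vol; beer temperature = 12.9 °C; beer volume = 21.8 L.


residual = 14.695·(0.01821 + 0.09011·e^(−0.04·T));  sugar = (target − residual)·4.0·V
residual = 14.695·(0.01821 + 0.09011·e^(−0.04·12.9)) = 1.0580
sugar = (2.4 − 1.0580)·4.0·21.8

117.0228 g


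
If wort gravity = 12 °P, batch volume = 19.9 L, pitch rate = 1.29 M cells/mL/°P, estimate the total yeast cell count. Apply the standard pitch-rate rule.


cells (billions) = rate · V_L · °P
cells = 1.29 · 19.9 · 12

308.0520 billion cells


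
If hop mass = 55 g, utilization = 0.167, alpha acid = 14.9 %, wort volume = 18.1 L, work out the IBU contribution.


IBU = (α/100)·mass·U·1000 / V
IBU = (14.9/100)·55·0.167·1000 / 18.1

75.6113 IBU


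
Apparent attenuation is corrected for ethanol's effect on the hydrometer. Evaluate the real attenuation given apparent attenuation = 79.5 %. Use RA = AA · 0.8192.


RA = 79.5 · 0.8192

65.1264 %


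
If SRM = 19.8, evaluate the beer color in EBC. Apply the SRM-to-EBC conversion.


EBC = SRM · 1.97
EBC = 19.8 · 1.97

39.0060 EBC


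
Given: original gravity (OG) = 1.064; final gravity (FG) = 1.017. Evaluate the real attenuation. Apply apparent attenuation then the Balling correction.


AA = (OG−FG)/(OG−1)·100;  RA = AA·0.8192
AA = (1.064 − 1.017)/(1.064 − 1)·100 = 73.4375
RA = 73.4375·0.8192

60.1600 %


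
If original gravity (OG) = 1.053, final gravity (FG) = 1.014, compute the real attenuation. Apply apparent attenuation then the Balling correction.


AA = (OG−FG)/(OG−1)·100;  RA = AA·0.8192
AA = (1.053 − 1.014)/(1.053 − 1)·100 = 73.5849
RA = 73.5849·0.8192

60.2808 %


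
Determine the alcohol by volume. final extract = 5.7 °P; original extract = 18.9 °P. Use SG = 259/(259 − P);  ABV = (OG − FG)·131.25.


OG = 259/(259 − 18.9) = 1.0787
FG = 259/(259 − 5.7) = 1.0225
ABV = (1.0787 − 1.0225)·131.25

7.3781 % ABV


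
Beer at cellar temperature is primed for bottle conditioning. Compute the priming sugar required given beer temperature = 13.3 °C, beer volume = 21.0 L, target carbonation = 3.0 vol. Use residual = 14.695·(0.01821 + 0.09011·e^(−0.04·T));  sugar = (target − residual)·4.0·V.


residual = 14.695·(0.01821 + 0.09011·e^(−0.04·13.3)) = 1.0454
sugar = (3.0 − 1.0454)·4.0·21.0

164.1822 g


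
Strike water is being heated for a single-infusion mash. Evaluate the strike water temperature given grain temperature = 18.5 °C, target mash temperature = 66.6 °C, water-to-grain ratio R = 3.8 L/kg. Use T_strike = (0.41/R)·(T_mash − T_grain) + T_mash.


T_strike = (0.41/3.8)·(66.6 − 18.5) + 66.6

71.7897 °C


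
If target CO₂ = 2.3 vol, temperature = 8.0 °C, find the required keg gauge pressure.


psi = vols/(0.01821 + 0.09011·e^(−0.04·T)) − 14.695
psi = 2.3/(0.01821 + 0.09011·e^(−0.04·8.0)) − 14.695

12.8027 psi


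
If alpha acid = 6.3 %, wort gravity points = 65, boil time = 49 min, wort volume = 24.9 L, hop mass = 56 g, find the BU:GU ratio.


U = 1.65·0.000125^(GP/1000)·(1−e^(−0.04t))/4.15;  IBU = (α/100)·m·U·1000/V;  BU:GU = IBU/GP
U = 1.65·0.000125^(65/1000)·(1−e^(−0.04·49))/4.15 = 0.1905
IBU = (6.3/100)·56·0.1905·1000/24.9 = 26.9854
BU:GU = 26.9854/65

0.4152


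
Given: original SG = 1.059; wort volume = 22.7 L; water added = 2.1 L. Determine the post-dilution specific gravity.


SG_new = 1 + (SG_old − 1)·V_old/(V_old + V_water)
pts = (1.059 − 1)·1000·22.7/(22.7 + 2.1) = 54.0040
SG_new = 1 + 54.0040/1000

1.0540


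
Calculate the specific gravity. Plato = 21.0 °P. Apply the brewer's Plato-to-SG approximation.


SG = 259/(259 − P)
SG = 259/(259 − 21.0)

1.0882


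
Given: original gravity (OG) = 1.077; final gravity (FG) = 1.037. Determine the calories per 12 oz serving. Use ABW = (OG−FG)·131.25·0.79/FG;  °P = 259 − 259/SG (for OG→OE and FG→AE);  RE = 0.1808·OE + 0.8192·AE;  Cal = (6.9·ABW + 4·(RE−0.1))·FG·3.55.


ABW = (1.077 − 1.037)·131.25·0.79/1.037 = 3.9995
OE = 259 − 259/1.077 = 18.5172 °P
AE = 259 − 259/1.037 = 9.2411 °P
RE = 0.1808·18.5172 + 0.8192·9.2411 = 10.9182 °P
Cal = (6.9·3.9995 + 4·(10.9182−0.1))·1.037·3.55

260.8953 kcal


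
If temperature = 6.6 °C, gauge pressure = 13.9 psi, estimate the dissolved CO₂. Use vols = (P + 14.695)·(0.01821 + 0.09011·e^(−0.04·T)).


vols = (13.9 + 14.695)·(0.01821 + 0.09011·e^(−0.04·6.6))

2.4995 volumes


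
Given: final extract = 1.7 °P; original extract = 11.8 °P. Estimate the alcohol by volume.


SG = 259/(259 − P);  ABV = (OG − FG)·131.25
OG = 259/(259 − 11.8) = 1.0477
FG = 259/(259 − 1.7) = 1.0066
ABV = (1.0477 − 1.0066)·131.25

5.3980 % ABV


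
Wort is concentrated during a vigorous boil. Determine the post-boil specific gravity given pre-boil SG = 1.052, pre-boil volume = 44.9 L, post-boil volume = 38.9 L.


SG_post = 1 + (SG_pre − 1)·V_pre/V_post
pts_pre = (1.052 − 1)·1000 = 52.0000
pts_post = 52.0000·44.9/38.9 = 60.0206
SG_post = 1 + 60.0206/1000

1.0600


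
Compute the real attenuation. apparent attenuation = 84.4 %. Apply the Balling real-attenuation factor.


RA = AA · 0.8192
RA = 84.4 · 0.8192

69.1405 %


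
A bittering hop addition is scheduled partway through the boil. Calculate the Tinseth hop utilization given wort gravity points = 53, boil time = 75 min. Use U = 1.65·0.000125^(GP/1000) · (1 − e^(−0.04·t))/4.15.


bigness = 1.65·0.000125^(53/1000) = 1.0248
boil_factor = (1 − e^(−0.04·75))/4.15 = 0.2290
U = 1.0248 · 0.2290

0.2346


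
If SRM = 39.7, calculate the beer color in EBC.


EBC = SRM · 1.97
EBC = 39.7 · 1.97

78.2090 EBC


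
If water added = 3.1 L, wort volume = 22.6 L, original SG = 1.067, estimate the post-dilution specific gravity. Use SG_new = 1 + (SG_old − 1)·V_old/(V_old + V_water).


pts = (1.067 − 1)·1000·22.6/(22.6 + 3.1) = 58.9183
SG_new = 1 + 58.9183/1000

1.0589


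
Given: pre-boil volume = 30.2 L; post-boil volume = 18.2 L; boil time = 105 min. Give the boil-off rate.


rate = (V_pre − V_post) / (t_min/60)
rate = (30.2 − 18.2) / (105/60)

6.8571 L/hr


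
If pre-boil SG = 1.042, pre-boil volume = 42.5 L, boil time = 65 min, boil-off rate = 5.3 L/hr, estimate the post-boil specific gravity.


V_post = V_pre − rate·(t/60);  SG_post = 1 + (SG_pre−1)·V_pre/V_post
V_post = 42.5 − 5.3·(65/60) = 36.7583
SG_post = 1 + (1.042 − 1)·42.5/36.7583

1.0486


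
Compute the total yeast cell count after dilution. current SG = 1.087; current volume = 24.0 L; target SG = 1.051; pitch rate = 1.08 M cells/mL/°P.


V_w = V·((SG_c−1)/(SG_t−1)−1);  °P = 259 − 259/SG_t;  cells = rate·(V+V_w)·°P
V_w = 24.0·((1.087−1)/(1.051−1)−1) = 16.9412
V_final = 24.0 + 16.9412 = 40.9412
°P = 259 − 259/1.051 = 12.5680
cells = 1.08·40.9412·12.5680

555.7139 billion cells


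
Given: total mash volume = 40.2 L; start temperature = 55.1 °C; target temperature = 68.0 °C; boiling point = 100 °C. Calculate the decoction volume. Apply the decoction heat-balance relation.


V_dec = V_total·(T_target − T_start)/(T_boil − T_start)
V_dec = 40.2·(68.0 − 55.1)/(100 − 55.1)

11.5497 L


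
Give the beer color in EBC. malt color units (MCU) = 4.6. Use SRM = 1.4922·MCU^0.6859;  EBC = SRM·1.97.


SRM = 1.4922·4.6^0.6859 = 4.2502
EBC = 4.2502·1.97

8.3730 EBC


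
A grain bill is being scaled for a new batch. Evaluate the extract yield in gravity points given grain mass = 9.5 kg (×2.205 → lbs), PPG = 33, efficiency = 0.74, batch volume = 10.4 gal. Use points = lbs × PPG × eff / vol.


lbs = 9.5 × 2.205 = 20.9475
points = 20.9475 × 33 × 0.74 / 10.4

49.1863 points


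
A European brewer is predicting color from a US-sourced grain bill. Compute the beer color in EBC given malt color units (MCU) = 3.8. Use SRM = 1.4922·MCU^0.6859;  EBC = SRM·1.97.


SRM = 1.4922·3.8^0.6859 = 3.7282
EBC = 3.7282·1.97

7.3446 EBC


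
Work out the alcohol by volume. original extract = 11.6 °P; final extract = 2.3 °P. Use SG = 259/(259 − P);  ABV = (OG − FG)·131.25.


OG = 259/(259 − 11.6) = 1.0469
FG = 259/(259 − 2.3) = 1.0090
ABV = (1.0469 − 1.0090)·131.25

4.9780 % ABV


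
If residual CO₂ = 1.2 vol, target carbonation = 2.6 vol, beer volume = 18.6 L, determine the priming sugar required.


sugar = (target − residual)·4.0·V
sugar = (2.6 − 1.2)·4.0·18.6

104.1600 g


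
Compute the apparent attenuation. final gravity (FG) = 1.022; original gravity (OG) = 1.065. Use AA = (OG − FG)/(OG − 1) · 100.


AA = (1.065 − 1.022)/(1.065 − 1) · 100

66.1538 %


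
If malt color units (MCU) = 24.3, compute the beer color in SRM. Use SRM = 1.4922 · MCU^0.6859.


SRM = 1.4922 · 24.3^0.6859

13.3111 SRM


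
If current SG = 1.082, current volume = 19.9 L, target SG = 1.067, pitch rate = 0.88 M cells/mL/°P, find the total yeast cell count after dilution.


V_w = V·((SG_c−1)/(SG_t−1)−1);  °P = 259 − 259/SG_t;  cells = rate·(V+V_w)·°P
V_w = 19.9·((1.082−1)/(1.067−1)−1) = 4.4552
V_final = 19.9 + 4.4552 = 24.3552
°P = 259 − 259/1.067 = 16.2634
cells = 0.88·24.3552·16.2634

348.5659 billion cells


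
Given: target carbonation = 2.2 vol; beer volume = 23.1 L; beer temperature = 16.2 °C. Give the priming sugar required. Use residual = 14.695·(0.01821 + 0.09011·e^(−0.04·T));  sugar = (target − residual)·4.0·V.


residual = 14.695·(0.01821 + 0.09011·e^(−0.04·16.2)) = 0.9603
sugar = (2.2 − 0.9603)·4.0·23.1

114.5524 g


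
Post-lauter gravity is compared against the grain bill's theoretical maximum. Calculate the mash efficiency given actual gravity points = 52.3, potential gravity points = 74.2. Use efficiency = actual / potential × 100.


efficiency = 52.3 / 74.2 × 100

70.4852 %


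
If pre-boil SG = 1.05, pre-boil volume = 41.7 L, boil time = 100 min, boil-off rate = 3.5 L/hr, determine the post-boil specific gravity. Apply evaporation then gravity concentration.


V_post = V_pre − rate·(t/60);  SG_post = 1 + (SG_pre−1)·V_pre/V_post
V_post = 41.7 − 3.5·(100/60) = 35.8667
SG_post = 1 + (1.05 − 1)·41.7/35.8667

1.0581


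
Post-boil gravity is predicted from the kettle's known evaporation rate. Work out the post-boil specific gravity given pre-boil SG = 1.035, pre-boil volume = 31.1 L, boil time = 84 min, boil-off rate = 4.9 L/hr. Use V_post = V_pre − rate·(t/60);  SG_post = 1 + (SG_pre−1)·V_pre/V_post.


V_post = 31.1 − 4.9·(84/60) = 24.2400
SG_post = 1 + (1.035 − 1)·31.1/24.2400

1.0449


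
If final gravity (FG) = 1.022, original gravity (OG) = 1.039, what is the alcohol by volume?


ABV = (OG − FG) · 131.25
ABV = (1.039 − 1.022) · 131.25

2.2312 % ABV


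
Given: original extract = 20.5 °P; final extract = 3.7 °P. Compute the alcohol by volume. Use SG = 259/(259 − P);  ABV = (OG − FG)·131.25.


OG = 259/(259 − 20.5) = 1.0860
FG = 259/(259 − 3.7) = 1.0145
ABV = (1.0860 − 1.0145)·131.25

9.3793 % ABV


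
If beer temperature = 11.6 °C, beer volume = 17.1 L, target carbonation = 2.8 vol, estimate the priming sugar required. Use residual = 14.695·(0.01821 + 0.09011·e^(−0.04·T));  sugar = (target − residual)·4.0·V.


residual = 14.695·(0.01821 + 0.09011·e^(−0.04·11.6)) = 1.1002
sugar = (2.8 − 1.1002)·4.0·17.1

116.2674 g


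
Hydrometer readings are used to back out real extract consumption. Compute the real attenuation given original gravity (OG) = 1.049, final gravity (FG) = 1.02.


AA = (OG−FG)/(OG−1)·100;  RA = AA·0.8192
AA = (1.049 − 1.02)/(1.049 − 1)·100 = 59.1837
RA = 59.1837·0.8192

48.4833 %


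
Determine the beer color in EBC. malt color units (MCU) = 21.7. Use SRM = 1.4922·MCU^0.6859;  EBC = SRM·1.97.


SRM = 1.4922·21.7^0.6859 = 12.3170
EBC = 12.3170·1.97

24.2645 EBC


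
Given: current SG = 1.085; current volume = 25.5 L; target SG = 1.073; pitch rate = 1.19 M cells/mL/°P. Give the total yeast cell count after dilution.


V_w = V·((SG_c−1)/(SG_t−1)−1);  °P = 259 − 259/SG_t;  cells = rate·(V+V_w)·°P
V_w = 25.5·((1.085−1)/(1.073−1)−1) = 4.1918
V_final = 25.5 + 4.1918 = 29.6918
°P = 259 − 259/1.073 = 17.6207
cells = 1.19·29.6918·17.6207

622.5957 billion cells


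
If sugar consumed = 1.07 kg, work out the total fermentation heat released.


Q = m_sugar · 590 kJ/kg
Q = 1.07 · 590

631.3000 kJ


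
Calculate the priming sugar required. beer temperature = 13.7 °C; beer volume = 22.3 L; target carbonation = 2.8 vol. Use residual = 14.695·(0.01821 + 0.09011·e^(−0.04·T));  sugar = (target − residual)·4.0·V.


residual = 14.695·(0.01821 + 0.09011·e^(−0.04·13.7)) = 1.0331
sugar = (2.8 − 1.0331)·4.0·22.3

157.6072 g


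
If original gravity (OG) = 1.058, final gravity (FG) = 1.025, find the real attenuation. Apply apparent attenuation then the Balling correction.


AA = (OG−FG)/(OG−1)·100;  RA = AA·0.8192
AA = (1.058 − 1.025)/(1.058 − 1)·100 = 56.8966
RA = 56.8966·0.8192

46.6097 %


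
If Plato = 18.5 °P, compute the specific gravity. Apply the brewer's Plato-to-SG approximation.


SG = 259/(259 − P)
SG = 259/(259 − 18.5)

1.0769


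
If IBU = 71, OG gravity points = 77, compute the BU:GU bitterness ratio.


BU:GU = IBU / OG_points
BU:GU = 71 / 77

0.9221


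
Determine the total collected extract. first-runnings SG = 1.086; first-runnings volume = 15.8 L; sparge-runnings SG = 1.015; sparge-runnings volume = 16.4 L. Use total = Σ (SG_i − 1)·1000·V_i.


first = (1.086 − 1)·1000·15.8 = 1358.8000
sparge = (1.015 − 1)·1000·16.4 = 246.0000
total = 1358.8000 + 246.0000

1604.8000 gravity·L


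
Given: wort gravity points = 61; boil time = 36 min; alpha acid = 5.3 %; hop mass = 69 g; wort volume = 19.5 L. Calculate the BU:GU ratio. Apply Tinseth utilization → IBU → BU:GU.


U = 1.65·0.000125^(GP/1000)·(1−e^(−0.04t))/4.15;  IBU = (α/100)·m·U·1000/V;  BU:GU = IBU/GP
U = 1.65·0.000125^(61/1000)·(1−e^(−0.04·36))/4.15 = 0.1754
IBU = (5.3/100)·69·0.1754·1000/19.5 = 32.8854
BU:GU = 32.8854/61

0.5391


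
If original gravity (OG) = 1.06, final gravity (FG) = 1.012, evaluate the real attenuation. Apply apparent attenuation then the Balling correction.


AA = (OG−FG)/(OG−1)·100;  RA = AA·0.8192
AA = (1.06 − 1.012)/(1.06 − 1)·100 = 80.0000
RA = 80.0000·0.8192

65.5360 %


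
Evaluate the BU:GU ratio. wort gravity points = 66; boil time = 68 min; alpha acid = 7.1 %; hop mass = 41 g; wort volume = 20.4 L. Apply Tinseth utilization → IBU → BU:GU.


U = 1.65·0.000125^(GP/1000)·(1−e^(−0.04t))/4.15;  IBU = (α/100)·m·U·1000/V;  BU:GU = IBU/GP
U = 1.65·0.000125^(66/1000)·(1−e^(−0.04·68))/4.15 = 0.2052
IBU = (7.1/100)·41·0.2052·1000/20.4 = 29.2853
BU:GU = 29.2853/66

0.4437


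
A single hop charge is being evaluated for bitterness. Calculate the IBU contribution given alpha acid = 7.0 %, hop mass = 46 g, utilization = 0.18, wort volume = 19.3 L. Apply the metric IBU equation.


IBU = (α/100)·mass·U·1000 / V
IBU = (7.0/100)·46·0.18·1000 / 19.3

30.0311 IBU


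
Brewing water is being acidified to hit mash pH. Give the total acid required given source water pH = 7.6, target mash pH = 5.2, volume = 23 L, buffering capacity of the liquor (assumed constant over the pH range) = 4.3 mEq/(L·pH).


acid = buffering capacity · (pH_source − pH_target) · V
acid = 4.3 · (7.6 − 5.2) · 23

237.3600 mEq


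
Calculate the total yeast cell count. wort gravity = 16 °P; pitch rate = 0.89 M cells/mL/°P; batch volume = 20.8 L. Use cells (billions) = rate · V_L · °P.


cells = 0.89 · 20.8 · 16

296.1920 billion cells


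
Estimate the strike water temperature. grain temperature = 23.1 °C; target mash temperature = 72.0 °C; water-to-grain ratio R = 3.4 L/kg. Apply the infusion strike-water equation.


T_strike = (0.41/R)·(T_mash − T_grain) + T_mash
T_strike = (0.41/3.4)·(72.0 − 23.1) + 72.0

77.8968 °C


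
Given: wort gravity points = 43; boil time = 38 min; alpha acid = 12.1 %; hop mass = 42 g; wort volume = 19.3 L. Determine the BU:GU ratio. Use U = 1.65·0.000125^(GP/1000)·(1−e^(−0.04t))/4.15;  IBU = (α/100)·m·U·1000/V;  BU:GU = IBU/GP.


U = 1.65·0.000125^(43/1000)·(1−e^(−0.04·38))/4.15 = 0.2111
IBU = (12.1/100)·42·0.2111·1000/19.3 = 55.5765
BU:GU = 55.5765/43

1.2925


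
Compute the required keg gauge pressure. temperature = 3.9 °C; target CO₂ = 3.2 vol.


psi = vols/(0.01821 + 0.09011·e^(−0.04·T)) − 14.695
psi = 3.2/(0.01821 + 0.09011·e^(−0.04·3.9)) − 14.695

18.8816 psi


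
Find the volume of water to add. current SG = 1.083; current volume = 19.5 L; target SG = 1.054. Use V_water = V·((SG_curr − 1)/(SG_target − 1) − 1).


V_water = 19.5·((1.083 − 1)/(1.054 − 1) − 1)

10.4722 L


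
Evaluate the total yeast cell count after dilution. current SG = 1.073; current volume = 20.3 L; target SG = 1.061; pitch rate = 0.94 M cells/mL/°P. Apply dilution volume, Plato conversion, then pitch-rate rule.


V_w = V·((SG_c−1)/(SG_t−1)−1);  °P = 259 − 259/SG_t;  cells = rate·(V+V_w)·°P
V_w = 20.3·((1.073−1)/(1.061−1)−1) = 3.9934
V_final = 20.3 + 3.9934 = 24.2934
°P = 259 − 259/1.061 = 14.8907
cells = 0.94·24.2934·14.8907

340.0409 billion cells


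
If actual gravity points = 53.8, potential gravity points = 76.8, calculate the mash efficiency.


efficiency = actual / potential × 100
efficiency = 53.8 / 76.8 × 100

70.0521 %


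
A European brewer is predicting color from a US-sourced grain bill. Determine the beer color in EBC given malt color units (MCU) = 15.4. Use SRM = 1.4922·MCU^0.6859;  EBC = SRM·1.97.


SRM = 1.4922·15.4^0.6859 = 9.7353
EBC = 9.7353·1.97

19.1785 EBC


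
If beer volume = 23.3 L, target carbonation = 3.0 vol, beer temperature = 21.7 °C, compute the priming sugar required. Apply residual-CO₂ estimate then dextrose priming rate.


residual = 14.695·(0.01821 + 0.09011·e^(−0.04·T));  sugar = (target − residual)·4.0·V
residual = 14.695·(0.01821 + 0.09011·e^(−0.04·21.7)) = 0.8235
sugar = (3.0 − 0.8235)·4.0·23.3

202.8528 g


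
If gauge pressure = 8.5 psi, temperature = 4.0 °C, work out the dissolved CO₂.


vols = (P + 14.695)·(0.01821 + 0.09011·e^(−0.04·T))
vols = (8.5 + 14.695)·(0.01821 + 0.09011·e^(−0.04·4.0))

2.2034 volumes


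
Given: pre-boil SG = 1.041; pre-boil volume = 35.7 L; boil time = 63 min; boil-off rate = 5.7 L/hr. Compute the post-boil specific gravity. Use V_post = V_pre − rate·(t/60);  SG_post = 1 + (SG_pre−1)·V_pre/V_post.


V_post = 35.7 − 5.7·(63/60) = 29.7150
SG_post = 1 + (1.041 − 1)·35.7/29.7150

1.0493


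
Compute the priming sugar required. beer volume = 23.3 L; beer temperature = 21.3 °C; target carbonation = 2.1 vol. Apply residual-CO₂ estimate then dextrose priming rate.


residual = 14.695·(0.01821 + 0.09011·e^(−0.04·T));  sugar = (target − residual)·4.0·V
residual = 14.695·(0.01821 + 0.09011·e^(−0.04·21.3)) = 0.8324
sugar = (2.1 − 0.8324)·4.0·23.3

118.1372 g


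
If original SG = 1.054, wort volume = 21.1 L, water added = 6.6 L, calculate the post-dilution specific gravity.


SG_new = 1 + (SG_old − 1)·V_old/(V_old + V_water)
pts = (1.054 − 1)·1000·21.1/(21.1 + 6.6) = 41.1336
SG_new = 1 + 41.1336/1000

1.0411


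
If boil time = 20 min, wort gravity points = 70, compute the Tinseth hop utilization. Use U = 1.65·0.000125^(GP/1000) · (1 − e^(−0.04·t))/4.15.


bigness = 1.65·0.000125^(70/1000) = 0.8796
boil_factor = (1 − e^(−0.04·20))/4.15 = 0.1327
U = 0.8796 · 0.1327

0.1167


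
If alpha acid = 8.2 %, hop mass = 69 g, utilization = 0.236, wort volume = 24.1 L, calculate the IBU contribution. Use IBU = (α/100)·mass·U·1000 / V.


IBU = (8.2/100)·69·0.236·1000 / 24.1

55.4061 IBU


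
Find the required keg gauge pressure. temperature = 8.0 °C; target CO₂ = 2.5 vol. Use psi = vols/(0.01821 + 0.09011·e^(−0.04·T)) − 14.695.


psi = 2.5/(0.01821 + 0.09011·e^(−0.04·8.0)) − 14.695

15.1938 psi


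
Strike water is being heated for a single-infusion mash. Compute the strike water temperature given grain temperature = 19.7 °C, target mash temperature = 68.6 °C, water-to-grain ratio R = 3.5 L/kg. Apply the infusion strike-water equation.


T_strike = (0.41/R)·(T_mash − T_grain) + T_mash
T_strike = (0.41/3.5)·(68.6 − 19.7) + 68.6

74.3283 °C


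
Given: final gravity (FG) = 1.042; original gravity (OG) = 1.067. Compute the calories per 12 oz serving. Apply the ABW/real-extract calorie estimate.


ABW = (OG−FG)·131.25·0.79/FG;  °P = 259 − 259/SG (for OG→OE and FG→AE);  RE = 0.1808·OE + 0.8192·AE;  Cal = (6.9·ABW + 4·(RE−0.1))·FG·3.55
ABW = (1.067 − 1.042)·131.25·0.79/1.042 = 2.4877
OE = 259 − 259/1.067 = 16.2634 °P
AE = 259 − 259/1.042 = 10.4395 °P
RE = 0.1808·16.2634 + 0.8192·10.4395 = 11.4925 °P
Cal = (6.9·2.4877 + 4·(11.4925−0.1))·1.042·3.55

232.0634 kcal


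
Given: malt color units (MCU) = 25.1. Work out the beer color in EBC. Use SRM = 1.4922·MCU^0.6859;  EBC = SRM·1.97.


SRM = 1.4922·25.1^0.6859 = 13.6102
EBC = 13.6102·1.97

26.8120 EBC


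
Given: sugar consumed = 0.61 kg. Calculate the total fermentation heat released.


Q = m_sugar · 590 kJ/kg
Q = 0.61 · 590

359.9000 kJ


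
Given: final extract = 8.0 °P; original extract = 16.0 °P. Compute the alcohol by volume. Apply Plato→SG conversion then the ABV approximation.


SG = 259/(259 − P);  ABV = (OG − FG)·131.25
OG = 259/(259 − 16.0) = 1.0658
FG = 259/(259 − 8.0) = 1.0319
ABV = (1.0658 − 1.0319)·131.25

4.4587 % ABV


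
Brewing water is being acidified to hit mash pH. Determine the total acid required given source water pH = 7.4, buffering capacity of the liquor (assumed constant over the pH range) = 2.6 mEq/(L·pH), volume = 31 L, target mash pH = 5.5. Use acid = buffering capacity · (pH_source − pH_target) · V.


acid = 2.6 · (7.4 − 5.5) · 31

153.1400 mEq


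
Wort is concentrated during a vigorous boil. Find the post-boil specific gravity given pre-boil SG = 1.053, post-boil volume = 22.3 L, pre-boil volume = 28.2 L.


SG_post = 1 + (SG_pre − 1)·V_pre/V_post
pts_pre = (1.053 − 1)·1000 = 53.0000
pts_post = 53.0000·28.2/22.3 = 67.0224
SG_post = 1 + 67.0224/1000

1.0670


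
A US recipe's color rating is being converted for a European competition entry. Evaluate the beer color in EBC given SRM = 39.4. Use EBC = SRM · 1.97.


EBC = 39.4 · 1.97

77.6180 EBC


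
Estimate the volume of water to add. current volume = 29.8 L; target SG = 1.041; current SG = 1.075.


V_water = V·((SG_curr − 1)/(SG_target − 1) − 1)
V_water = 29.8·((1.075 − 1)/(1.041 − 1) − 1)

24.7122 L


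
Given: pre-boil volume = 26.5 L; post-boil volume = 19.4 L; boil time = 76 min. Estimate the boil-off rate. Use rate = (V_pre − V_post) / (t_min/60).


rate = (26.5 − 19.4) / (76/60)

5.6053 L/hr


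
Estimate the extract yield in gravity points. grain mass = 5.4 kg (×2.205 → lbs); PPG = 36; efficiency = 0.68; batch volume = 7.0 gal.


points = lbs × PPG × eff / vol
lbs = 5.4 × 2.205 = 11.9070
points = 11.9070 × 36 × 0.68 / 7.0

41.6405 points


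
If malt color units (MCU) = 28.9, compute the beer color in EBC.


SRM = 1.4922·MCU^0.6859;  EBC = SRM·1.97
SRM = 1.4922·28.9^0.6859 = 14.9919
EBC = 14.9919·1.97

29.5341 EBC


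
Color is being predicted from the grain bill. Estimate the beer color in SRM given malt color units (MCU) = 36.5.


SRM = 1.4922 · MCU^0.6859
SRM = 1.4922 · 36.5^0.6859

17.5956 SRM


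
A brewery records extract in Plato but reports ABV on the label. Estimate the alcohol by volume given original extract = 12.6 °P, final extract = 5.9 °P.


SG = 259/(259 − P);  ABV = (OG − FG)·131.25
OG = 259/(259 − 12.6) = 1.0511
FG = 259/(259 − 5.9) = 1.0233
ABV = (1.0511 − 1.0233)·131.25

3.6521 % ABV


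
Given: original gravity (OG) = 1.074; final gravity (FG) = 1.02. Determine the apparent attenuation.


AA = (OG − FG)/(OG − 1) · 100
AA = (1.074 − 1.02)/(1.074 − 1) · 100

72.9730 %


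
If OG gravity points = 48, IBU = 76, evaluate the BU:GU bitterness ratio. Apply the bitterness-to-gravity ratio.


BU:GU = IBU / OG_points
BU:GU = 76 / 48

1.5833


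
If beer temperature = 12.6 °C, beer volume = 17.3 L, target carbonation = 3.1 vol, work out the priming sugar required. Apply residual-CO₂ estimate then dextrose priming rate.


residual = 14.695·(0.01821 + 0.09011·e^(−0.04·T));  sugar = (target − residual)·4.0·V
residual = 14.695·(0.01821 + 0.09011·e^(−0.04·12.6)) = 1.0675
sugar = (3.1 − 1.0675)·4.0·17.3

140.6464 g
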